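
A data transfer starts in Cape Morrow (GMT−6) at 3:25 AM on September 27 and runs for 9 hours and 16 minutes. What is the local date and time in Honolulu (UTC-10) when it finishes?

8:41 AM on Sep 27

Honolulu is 4:00 behind Cape Morrow.
After 9 hours and 16 minutes it is 12:41 PM in Cape Morrow.
Shift by the zone difference: 12:41 PM − 4:00 = 8:41 AM on Sep 27 in Honolulu.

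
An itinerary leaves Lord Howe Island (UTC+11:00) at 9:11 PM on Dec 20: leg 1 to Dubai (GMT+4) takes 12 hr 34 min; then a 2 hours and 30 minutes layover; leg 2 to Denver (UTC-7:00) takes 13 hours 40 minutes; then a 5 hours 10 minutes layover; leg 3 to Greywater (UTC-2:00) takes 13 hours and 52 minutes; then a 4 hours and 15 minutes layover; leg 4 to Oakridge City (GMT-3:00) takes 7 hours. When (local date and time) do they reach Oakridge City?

Convert departure to UTC: 9:11 PM − 11:00 = 10:11 AM UTC on Dec 20.
Add 12 hours 34 minutes leg 1 → 10:45 PM UTC.
Add 2 hours and 30 minutes layover in Dubai → 1:15 AM UTC (Dec 21).
Add 13 hours 40 minutes leg 2 → 2:55 PM UTC.
Add 5 hours and 10 minutes layover in Denver → 8:05 PM UTC.
Add 13 hours 52 minutes leg 3 → 9:57 AM UTC (Dec 22).
Add 4 hours 15 minutes layover in Greywater → 2:12 PM UTC.
Add 7 hours leg 4 → 9:12 PM UTC.
Oakridge City is UTC−3:00, so local arrival = 9:12 PM − 3:00 = 6:12 PM on Dec 22.

6:12 PM on December 22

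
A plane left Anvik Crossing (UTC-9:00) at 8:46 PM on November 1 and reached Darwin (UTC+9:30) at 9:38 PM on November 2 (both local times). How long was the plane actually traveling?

6 hours 22 minutes

Departure in UTC: 8:46 PM + 9:00 = 5:46 AM on Nov 2.
Arrival in UTC: 9:38 PM − 9:30 = 12:08 PM on Nov 2.
Elapsed = 12:08 PM − 5:46 AM = 6 hours 22 minutes.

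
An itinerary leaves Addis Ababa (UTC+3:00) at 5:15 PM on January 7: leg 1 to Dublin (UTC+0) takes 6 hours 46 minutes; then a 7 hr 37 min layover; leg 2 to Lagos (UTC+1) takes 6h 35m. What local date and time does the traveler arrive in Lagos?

Convert departure to UTC: 5:15 PM − 3:00 = 2:15 PM UTC on Jan 7.
Add 6 hours and 46 minutes leg 1 → 9:01 PM UTC.
Add 7 hours and 37 minutes layover in Dublin → 4:38 AM UTC (Jan 8).
Add 6 hours 35 minutes leg 2 → 11:13 AM UTC.
Lagos is UTC+1:00, so local arrival = 11:13 AM + 1:00 = 12:13 PM on Jan 8.

12:13 PM on January 8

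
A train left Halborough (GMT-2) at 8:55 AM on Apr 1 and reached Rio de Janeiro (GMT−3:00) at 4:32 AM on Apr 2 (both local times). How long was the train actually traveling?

Departure in UTC: 8:55 AM + 2:00 = 10:55 AM on Apr 1.
Arrival in UTC: 4:32 AM + 3:00 = 7:32 AM on Apr 2.
Elapsed = 7:32 AM − 10:55 AM (+1 day) = 20 hours 37 minutes.

20 hours 37 minutes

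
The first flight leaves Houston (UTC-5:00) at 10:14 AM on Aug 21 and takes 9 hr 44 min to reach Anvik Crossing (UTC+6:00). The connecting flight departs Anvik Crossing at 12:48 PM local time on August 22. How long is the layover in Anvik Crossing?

Convert departure to UTC: 10:14 AM + 5:00 = 3:14 PM UTC on Aug 21.
Add 9 hours 44 minutes flight time → 12:58 AM UTC (Aug 22).
Anvik Crossing is UTC+6:00, so local arrival = 12:58 AM + 6:00 = 6:58 AM on Aug 22.
Layover = 12:48 PM − 6:58 AM = 5 hours 50 minutes.

5 hours 50 minutes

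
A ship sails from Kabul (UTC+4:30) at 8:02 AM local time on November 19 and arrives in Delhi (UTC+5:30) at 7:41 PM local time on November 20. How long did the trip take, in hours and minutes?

34 hours 39 minutes

Delhi is 1:00 ahead of Kabul.
Clock-face elapsed time (ignoring zones) is 35 hours 39 minutes.
Actual elapsed = 35 hours 39 minutes − 1:00 = 34 hours 39 minutes.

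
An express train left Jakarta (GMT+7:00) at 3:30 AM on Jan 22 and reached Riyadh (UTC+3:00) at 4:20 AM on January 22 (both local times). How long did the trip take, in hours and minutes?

Departure in UTC: 3:30 AM − 7:00 = 8:30 PM on Jan 21.
Arrival in UTC: 4:20 AM − 3:00 = 1:20 AM on Jan 22.
Elapsed = 1:20 AM − 8:30 PM (+1 day) = 4 hours 50 minutes.

4 hours 50 minutes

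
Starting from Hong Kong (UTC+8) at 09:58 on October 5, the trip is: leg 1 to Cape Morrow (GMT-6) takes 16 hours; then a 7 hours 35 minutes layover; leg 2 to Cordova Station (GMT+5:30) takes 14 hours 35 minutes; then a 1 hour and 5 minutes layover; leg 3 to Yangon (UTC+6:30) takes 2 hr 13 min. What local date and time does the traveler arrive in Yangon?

01:56 on Oct 7

Convert departure to UTC: 09:58 − 8:00 = 01:58 UTC on Oct 5.
Add 16 hours leg 1 → 17:58 UTC.
Add 7 hours and 35 minutes layover in Cape Morrow → 01:33 UTC (Oct 6).
Add 14 hours and 35 minutes leg 2 → 16:08 UTC.
Add 1 hour 5 minutes layover in Cordova Station → 17:13 UTC.
Add 2 hours 13 minutes leg 3 → 19:26 UTC.
Yangon is UTC+6:30, so local arrival = 19:26 + 6:30 = 01:56 on Oct 7.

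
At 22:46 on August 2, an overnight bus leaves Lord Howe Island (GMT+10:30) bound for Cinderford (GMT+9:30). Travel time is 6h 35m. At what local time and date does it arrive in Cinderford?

04:21 on Aug 3

Convert departure to UTC: 22:46 − 10:30 = 12:16 UTC on Aug 2.
Add 6 hours 35 minutes travel time → 18:51 UTC.
Cinderford is UTC+9:30, so local arrival = 18:51 + 9:30 = 04:21 on Aug 3.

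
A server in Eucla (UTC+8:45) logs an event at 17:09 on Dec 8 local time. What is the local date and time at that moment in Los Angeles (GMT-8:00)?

00:24 on Dec 8

In UTC: 17:09 − 8:45 = 08:24 on Dec 8.
Los Angeles is UTC−8:00: 08:24 − 8:00 = 00:24 on Dec 8.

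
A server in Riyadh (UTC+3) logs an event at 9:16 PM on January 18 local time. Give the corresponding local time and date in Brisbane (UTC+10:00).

4:16 AM on Jan 19

Brisbane is 7:00 ahead of Riyadh.
Shift by the zone difference: 9:16 PM + 7:00 = 4:16 AM on Jan 19 in Brisbane.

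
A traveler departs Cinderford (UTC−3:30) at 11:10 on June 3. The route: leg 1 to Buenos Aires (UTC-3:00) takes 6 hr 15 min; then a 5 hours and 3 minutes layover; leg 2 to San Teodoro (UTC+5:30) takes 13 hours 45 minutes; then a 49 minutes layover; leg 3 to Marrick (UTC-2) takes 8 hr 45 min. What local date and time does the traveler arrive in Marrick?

Convert departure to UTC: 11:10 + 3:30 = 14:40 UTC on Jun 3.
Add 6 hours and 15 minutes leg 1 → 20:55 UTC.
Add 5 hours 3 minutes layover in Buenos Aires → 01:58 UTC (Jun 4).
Add 13 hours 45 minutes leg 2 → 15:43 UTC.
Add 49 minutes layover in San Teodoro → 16:32 UTC.
Add 8 hours 45 minutes leg 3 → 01:17 UTC (Jun 5).
Marrick is UTC−2:00, so local arrival = 01:17 − 2:00 = 23:17 on Jun 4.

23:17 on June 4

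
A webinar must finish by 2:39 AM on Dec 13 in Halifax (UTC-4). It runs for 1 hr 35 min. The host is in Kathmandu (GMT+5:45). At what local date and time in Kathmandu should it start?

10:49 AM on December 13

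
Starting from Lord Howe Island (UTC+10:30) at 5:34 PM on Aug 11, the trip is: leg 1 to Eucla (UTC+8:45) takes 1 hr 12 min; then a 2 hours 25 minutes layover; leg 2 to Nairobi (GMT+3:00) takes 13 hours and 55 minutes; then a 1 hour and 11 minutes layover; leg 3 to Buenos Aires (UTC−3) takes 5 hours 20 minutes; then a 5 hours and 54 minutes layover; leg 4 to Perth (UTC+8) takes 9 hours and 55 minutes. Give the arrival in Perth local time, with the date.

Convert departure to UTC: 5:34 PM − 10:30 = 7:04 AM UTC on Aug 11.
Add 1 hour 12 minutes leg 1 → 8:16 AM UTC.
Add 2 hours and 25 minutes layover in Eucla → 10:41 AM UTC.
Add 13 hours and 55 minutes leg 2 → 12:36 AM UTC (Aug 12).
Add 1 hour 11 minutes layover in Nairobi → 1:47 AM UTC.
Add 5 hours 20 minutes leg 3 → 7:07 AM UTC.
Add 5 hours 54 minutes layover in Buenos Aires → 1:01 PM UTC.
Add 9 hours and 55 minutes leg 4 → 10:56 PM UTC.
Perth is UTC+8:00, so local arrival = 10:56 PM + 8:00 = 6:56 AM on Aug 13.

6:56 AM on Aug 13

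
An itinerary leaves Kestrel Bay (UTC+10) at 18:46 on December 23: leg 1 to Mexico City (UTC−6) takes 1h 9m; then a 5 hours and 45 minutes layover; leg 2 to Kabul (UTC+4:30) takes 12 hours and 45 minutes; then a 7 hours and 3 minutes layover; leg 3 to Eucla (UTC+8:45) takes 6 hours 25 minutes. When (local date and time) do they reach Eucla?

02:38 on December 25

Convert departure to UTC: 18:46 − 10:00 = 08:46 UTC on Dec 23.
Add 1 hour and 9 minutes leg 1 → 09:55 UTC.
Add 5 hours and 45 minutes layover in Mexico City → 15:40 UTC.
Add 12 hours and 45 minutes leg 2 → 04:25 UTC (Dec 24).
Add 7 hours and 3 minutes layover in Kabul → 11:28 UTC.
Add 6 hours and 25 minutes leg 3 → 17:53 UTC.
Eucla is UTC+8:45, so local arrival = 17:53 + 8:45 = 02:38 on Dec 25.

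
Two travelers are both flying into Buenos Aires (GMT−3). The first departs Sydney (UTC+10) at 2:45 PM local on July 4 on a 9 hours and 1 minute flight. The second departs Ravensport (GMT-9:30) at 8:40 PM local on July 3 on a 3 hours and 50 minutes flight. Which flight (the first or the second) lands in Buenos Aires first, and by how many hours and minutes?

Flight 1 in UTC: 2:45 PM − 10:00 = 4:45 AM on Jul 4.
+9 hours and 1 minute → arrive 1:46 PM UTC on Jul 4.
Flight 2 in UTC: 8:40 PM + 9:30 = 6:10 AM on Jul 4.
+3 hours and 50 minutes → arrive 10:00 AM UTC on Jul 4.
Flight 2 lands earlier by 3 hours 46 minutes.

the second, by 3 hours 46 minutes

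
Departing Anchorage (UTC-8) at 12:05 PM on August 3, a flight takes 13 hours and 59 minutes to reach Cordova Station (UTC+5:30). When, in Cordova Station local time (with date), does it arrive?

3:34 PM on Aug 4

Cordova Station is 13:30 ahead of Anchorage.
After 13 hours and 59 minutes it is 2:04 AM (Aug 4) in Anchorage.
Shift by the zone difference: 2:04 AM + 13:30 = 3:34 PM on Aug 4 in Cordova Station.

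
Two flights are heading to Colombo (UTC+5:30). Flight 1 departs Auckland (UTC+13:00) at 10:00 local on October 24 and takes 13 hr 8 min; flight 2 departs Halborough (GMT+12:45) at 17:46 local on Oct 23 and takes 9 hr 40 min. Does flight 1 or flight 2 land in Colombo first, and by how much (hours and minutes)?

the second, by 19 hours 27 minutes

Flight 1 in UTC: 10:00 − 13:00 = 21:00 on Oct 23.
+13 hours 8 minutes → arrive 10:08 UTC on Oct 24.
Flight 2 in UTC: 17:46 − 12:45 = 05:01 on Oct 23.
+9 hours and 40 minutes → arrive 14:41 UTC on Oct 23.
Flight 2 lands earlier by 19 hours 27 minutes.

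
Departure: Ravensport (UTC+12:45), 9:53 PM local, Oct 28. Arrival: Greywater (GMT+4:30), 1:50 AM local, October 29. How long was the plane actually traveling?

12 hours 12 minutes

Departure in UTC: 9:53 PM − 12:45 = 9:08 AM on Oct 28.
Arrival in UTC: 1:50 AM − 4:30 = 9:20 PM on Oct 28.
Elapsed = 9:20 PM − 9:08 AM = 12 hours 12 minutes.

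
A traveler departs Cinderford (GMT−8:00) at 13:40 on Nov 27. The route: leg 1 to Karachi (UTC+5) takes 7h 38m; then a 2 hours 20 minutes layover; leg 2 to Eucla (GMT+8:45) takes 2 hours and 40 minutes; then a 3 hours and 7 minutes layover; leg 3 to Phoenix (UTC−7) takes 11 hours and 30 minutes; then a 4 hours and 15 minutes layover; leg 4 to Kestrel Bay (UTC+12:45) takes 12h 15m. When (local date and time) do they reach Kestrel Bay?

06:10 on November 30

Convert departure to UTC: 13:40 + 8:00 = 21:40 UTC on Nov 27.
Add 7 hours and 38 minutes leg 1 → 05:18 UTC (Nov 28).
Add 2 hours 20 minutes layover in Karachi → 07:38 UTC.
Add 2 hours 40 minutes leg 2 → 10:18 UTC.
Add 3 hours and 7 minutes layover in Eucla → 13:25 UTC.
Add 11 hours and 30 minutes leg 3 → 00:55 UTC (Nov 29).
Add 4 hours 15 minutes layover in Phoenix → 05:10 UTC.
Add 12 hours 15 minutes leg 4 → 17:25 UTC.
Kestrel Bay is UTC+12:45, so local arrival = 17:25 + 12:45 = 06:10 on Nov 30.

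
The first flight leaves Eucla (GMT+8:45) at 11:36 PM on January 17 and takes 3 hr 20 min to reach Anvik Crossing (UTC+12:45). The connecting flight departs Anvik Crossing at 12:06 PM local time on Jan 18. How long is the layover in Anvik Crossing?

Convert departure to UTC: 11:36 PM − 8:45 = 2:51 PM UTC on Jan 17.
Add 3 hours and 20 minutes flight time → 6:11 PM UTC.
Anvik Crossing is UTC+12:45, so local arrival = 6:11 PM + 12:45 = 6:56 AM on Jan 18.
Layover = 12:06 PM − 6:56 AM = 5 hours 10 minutes.

5 hours 10 minutes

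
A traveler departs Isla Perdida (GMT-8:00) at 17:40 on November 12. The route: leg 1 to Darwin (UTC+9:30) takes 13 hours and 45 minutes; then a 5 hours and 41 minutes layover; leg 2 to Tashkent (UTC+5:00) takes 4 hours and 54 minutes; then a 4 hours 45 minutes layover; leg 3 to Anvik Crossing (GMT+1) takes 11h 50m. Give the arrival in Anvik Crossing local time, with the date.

Convert departure to UTC: 17:40 + 8:00 = 01:40 UTC on Nov 13.
Add 13 hours 45 minutes leg 1 → 15:25 UTC.
Add 5 hours 41 minutes layover in Darwin → 21:06 UTC.
Add 4 hours 54 minutes leg 2 → 02:00 UTC (Nov 14).
Add 4 hours and 45 minutes layover in Tashkent → 06:45 UTC.
Add 11 hours 50 minutes leg 3 → 18:35 UTC.
Anvik Crossing is UTC+1:00, so local arrival = 18:35 + 1:00 = 19:35 on Nov 14.

19:35 on November 14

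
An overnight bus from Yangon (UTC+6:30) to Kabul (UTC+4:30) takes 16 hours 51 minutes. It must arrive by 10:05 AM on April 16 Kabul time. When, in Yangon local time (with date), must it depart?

Target arrival in UTC: 10:05 AM − 4:30 = 5:35 AM on Apr 16.
Subtract 16 hours and 51 minutes → departure 12:44 PM UTC on Apr 15.
Yangon is UTC+6:30: 12:44 PM + 6:30 = 7:14 PM on Apr 15.

7:14 PM on April 15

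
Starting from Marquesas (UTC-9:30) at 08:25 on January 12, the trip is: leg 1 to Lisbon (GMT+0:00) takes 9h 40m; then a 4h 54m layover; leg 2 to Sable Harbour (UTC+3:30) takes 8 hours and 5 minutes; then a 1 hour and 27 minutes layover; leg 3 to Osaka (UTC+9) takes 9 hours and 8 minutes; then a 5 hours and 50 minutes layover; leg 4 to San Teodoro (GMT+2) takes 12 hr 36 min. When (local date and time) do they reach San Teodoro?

23:35 on Jan 14

Convert departure to UTC: 08:25 + 9:30 = 17:55 UTC on Jan 12.
Add 9 hours 40 minutes leg 1 → 03:35 UTC (Jan 13).
Add 4 hours and 54 minutes layover in Lisbon → 08:29 UTC.
Add 8 hours and 5 minutes leg 2 → 16:34 UTC.
Add 1 hour and 27 minutes layover in Sable Harbour → 18:01 UTC.
Add 9 hours and 8 minutes leg 3 → 03:09 UTC (Jan 14).
Add 5 hours 50 minutes layover in Osaka → 08:59 UTC.
Add 12 hours and 36 minutes leg 4 → 21:35 UTC.
San Teodoro is UTC+2:00, so local arrival = 21:35 + 2:00 = 23:35 on Jan 14.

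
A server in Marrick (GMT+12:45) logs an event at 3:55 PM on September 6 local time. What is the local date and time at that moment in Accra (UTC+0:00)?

3:10 AM on Sep 6

In UTC: 3:55 PM − 12:45 = 3:10 AM on Sep 6.
Accra is UTC+0, so it is 3:10 AM on Sep 6.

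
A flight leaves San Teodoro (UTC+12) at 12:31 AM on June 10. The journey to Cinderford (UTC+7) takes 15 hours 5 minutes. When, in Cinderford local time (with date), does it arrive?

Convert departure to UTC: 12:31 AM − 12:00 = 12:31 PM UTC on Jun 9.
Add 15 hours and 5 minutes travel time → 3:36 AM UTC (Jun 10).
Cinderford is UTC+7:00, so local arrival = 3:36 AM + 7:00 = 10:36 AM on Jun 10.

10:36 AM on June 10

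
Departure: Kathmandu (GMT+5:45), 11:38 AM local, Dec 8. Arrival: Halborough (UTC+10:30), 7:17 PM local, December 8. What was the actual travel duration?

2 hours 54 minutes

Departure in UTC: 11:38 AM − 5:45 = 5:53 AM on Dec 8.
Arrival in UTC: 7:17 PM − 10:30 = 8:47 AM on Dec 8.
Elapsed = 8:47 AM − 5:53 AM = 2 hours 54 minutes.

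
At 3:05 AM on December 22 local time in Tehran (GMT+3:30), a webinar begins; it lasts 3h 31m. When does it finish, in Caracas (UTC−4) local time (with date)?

Convert start to UTC: 3:05 AM − 3:30 = 11:35 PM UTC on Dec 21.
Add 3 hours 31 minutes duration → 3:06 AM UTC (Dec 22).
Caracas is UTC−4:00, so local end time = 3:06 AM − 4:00 = 11:06 PM on Dec 21.

11:06 PM on December 21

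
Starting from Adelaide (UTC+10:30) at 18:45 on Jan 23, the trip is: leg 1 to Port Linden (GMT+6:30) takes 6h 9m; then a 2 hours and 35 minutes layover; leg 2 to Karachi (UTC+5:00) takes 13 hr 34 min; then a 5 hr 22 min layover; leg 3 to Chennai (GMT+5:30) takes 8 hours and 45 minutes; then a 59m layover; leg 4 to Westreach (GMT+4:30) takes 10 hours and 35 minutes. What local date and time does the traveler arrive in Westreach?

12:44 on Jan 25

Convert departure to UTC: 18:45 − 10:30 = 08:15 UTC on Jan 23.
Add 6 hours and 9 minutes leg 1 → 14:24 UTC.
Add 2 hours 35 minutes layover in Port Linden → 16:59 UTC.
Add 13 hours 34 minutes leg 2 → 06:33 UTC (Jan 24).
Add 5 hours and 22 minutes layover in Karachi → 11:55 UTC.
Add 8 hours 45 minutes leg 3 → 20:40 UTC.
Add 59 minutes layover in Chennai → 21:39 UTC.
Add 10 hours and 35 minutes leg 4 → 08:14 UTC (Jan 25).
Westreach is UTC+4:30, so local arrival = 08:14 + 4:30 = 12:44 on Jan 25.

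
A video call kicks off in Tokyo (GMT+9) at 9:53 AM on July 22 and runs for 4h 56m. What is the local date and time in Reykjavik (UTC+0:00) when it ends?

Convert start to UTC: 9:53 AM − 9:00 = 12:53 AM UTC on Jul 22.
Add 4 hours 56 minutes duration → 5:49 AM UTC.
Reykjavik is UTC+0, so local end time is the same: 5:49 AM on Jul 22.

5:49 AM on July 22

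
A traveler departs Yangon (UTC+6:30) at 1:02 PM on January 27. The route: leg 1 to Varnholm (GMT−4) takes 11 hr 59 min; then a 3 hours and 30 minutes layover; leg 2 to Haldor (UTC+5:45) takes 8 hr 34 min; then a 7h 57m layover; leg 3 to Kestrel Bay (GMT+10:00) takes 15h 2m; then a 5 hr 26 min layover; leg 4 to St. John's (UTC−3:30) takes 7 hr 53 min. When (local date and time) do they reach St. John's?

3:23 PM on January 29

Convert departure to UTC: 1:02 PM − 6:30 = 6:32 AM UTC on Jan 27.
Add 11 hours and 59 minutes leg 1 → 6:31 PM UTC.
Add 3 hours 30 minutes layover in Varnholm → 10:01 PM UTC.
Add 8 hours 34 minutes leg 2 → 6:35 AM UTC (Jan 28).
Add 7 hours and 57 minutes layover in Haldor → 2:32 PM UTC.
Add 15 hours and 2 minutes leg 3 → 5:34 AM UTC (Jan 29).
Add 5 hours and 26 minutes layover in Kestrel Bay → 11:00 AM UTC.
Add 7 hours 53 minutes leg 4 → 6:53 PM UTC.
St. John's is UTC−3:30, so local arrival = 6:53 PM − 3:30 = 3:23 PM on Jan 29.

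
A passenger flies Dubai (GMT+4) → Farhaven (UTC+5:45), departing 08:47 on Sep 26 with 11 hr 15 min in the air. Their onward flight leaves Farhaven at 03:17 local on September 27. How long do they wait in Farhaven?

5 hours 30 minutes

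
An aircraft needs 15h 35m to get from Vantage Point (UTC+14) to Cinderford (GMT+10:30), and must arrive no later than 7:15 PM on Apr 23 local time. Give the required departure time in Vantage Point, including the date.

7:10 AM on Apr 23

Target arrival in UTC: 7:15 PM − 10:30 = 8:45 AM on Apr 23.
Subtract 15 hours and 35 minutes → departure 5:10 PM UTC on Apr 22.
Vantage Point is UTC+14:00: 5:10 PM + 14:00 = 7:10 AM on Apr 23.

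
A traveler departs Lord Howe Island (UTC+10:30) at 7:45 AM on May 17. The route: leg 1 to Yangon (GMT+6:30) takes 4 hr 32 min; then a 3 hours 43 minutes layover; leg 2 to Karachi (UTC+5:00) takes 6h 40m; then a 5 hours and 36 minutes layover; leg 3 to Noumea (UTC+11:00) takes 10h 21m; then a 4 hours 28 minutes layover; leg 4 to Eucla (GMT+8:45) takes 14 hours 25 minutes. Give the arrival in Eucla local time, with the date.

7:45 AM on May 19

Convert departure to UTC: 7:45 AM − 10:30 = 9:15 PM UTC on May 16.
Add 4 hours 32 minutes leg 1 → 1:47 AM UTC (May 17).
Add 3 hours 43 minutes layover in Yangon → 5:30 AM UTC.
Add 6 hours and 40 minutes leg 2 → 12:10 PM UTC.
Add 5 hours 36 minutes layover in Karachi → 5:46 PM UTC.
Add 10 hours 21 minutes leg 3 → 4:07 AM UTC (May 18).
Add 4 hours 28 minutes layover in Noumea → 8:35 AM UTC.
Add 14 hours 25 minutes leg 4 → 11:00 PM UTC.
Eucla is UTC+8:45, so local arrival = 11:00 PM + 8:45 = 7:45 AM on May 19.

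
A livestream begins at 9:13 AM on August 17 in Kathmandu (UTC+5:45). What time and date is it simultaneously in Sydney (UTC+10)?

1:28 PM on August 17

Sydney is 4:15 ahead of Kathmandu.
Shift by the zone difference: 9:13 AM + 4:15 = 1:28 PM on Aug 17 in Sydney.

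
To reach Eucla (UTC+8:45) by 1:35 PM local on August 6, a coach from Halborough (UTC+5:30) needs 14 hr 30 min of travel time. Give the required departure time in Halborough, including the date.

7:50 PM on Aug 5

Target arrival in UTC: 1:35 PM − 8:45 = 4:50 AM on Aug 6.
Subtract 14 hours and 30 minutes → departure 2:20 PM UTC on Aug 5.
Halborough is UTC+5:30: 2:20 PM + 5:30 = 7:50 PM on Aug 5.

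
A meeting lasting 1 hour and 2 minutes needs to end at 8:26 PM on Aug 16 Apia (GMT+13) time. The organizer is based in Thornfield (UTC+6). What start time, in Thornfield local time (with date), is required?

12:24 PM on August 16

Target end time in UTC: 8:26 PM − 13:00 = 7:26 AM on Aug 16.
Subtract 1 hour and 2 minutes → start 6:24 AM UTC on Aug 16.
Thornfield is UTC+6:00: 6:24 AM + 6:00 = 12:24 PM on Aug 16.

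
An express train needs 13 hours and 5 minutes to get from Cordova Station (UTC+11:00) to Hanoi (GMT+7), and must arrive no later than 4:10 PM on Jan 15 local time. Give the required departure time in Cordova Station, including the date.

7:05 AM on January 15

Target arrival in UTC: 4:10 PM − 7:00 = 9:10 AM on Jan 15.
Subtract 13 hours and 5 minutes → departure 8:05 PM UTC on Jan 14.
Cordova Station is UTC+11:00: 8:05 PM + 11:00 = 7:05 AM on Jan 15.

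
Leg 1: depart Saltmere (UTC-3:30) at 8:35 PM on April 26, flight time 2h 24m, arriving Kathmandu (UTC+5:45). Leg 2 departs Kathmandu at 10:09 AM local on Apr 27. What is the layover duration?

1 hour 55 minutes

Convert departure to UTC: 8:35 PM + 3:30 = 12:05 AM UTC on Apr 27.
Add 2 hours and 24 minutes flight time → 2:29 AM UTC.
Kathmandu is UTC+5:45, so local arrival = 2:29 AM + 5:45 = 8:14 AM on Apr 27.
Layover = 10:09 AM − 8:14 AM = 1 hour 55 minutes.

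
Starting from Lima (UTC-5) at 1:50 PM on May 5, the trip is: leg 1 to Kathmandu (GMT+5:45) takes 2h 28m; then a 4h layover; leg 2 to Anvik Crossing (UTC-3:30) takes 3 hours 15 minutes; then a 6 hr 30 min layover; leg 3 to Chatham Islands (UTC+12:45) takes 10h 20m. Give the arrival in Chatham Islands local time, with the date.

10:08 AM on May 7

Convert departure to UTC: 1:50 PM + 5:00 = 6:50 PM UTC on May 5.
Add 2 hours 28 minutes leg 1 → 9:18 PM UTC.
Add 4 hours layover in Kathmandu → 1:18 AM UTC (May 6).
Add 3 hours 15 minutes leg 2 → 4:33 AM UTC.
Add 6 hours 30 minutes layover in Anvik Crossing → 11:03 AM UTC.
Add 10 hours and 20 minutes leg 3 → 9:23 PM UTC.
Chatham Islands is UTC+12:45, so local arrival = 9:23 PM + 12:45 = 10:08 AM on May 7.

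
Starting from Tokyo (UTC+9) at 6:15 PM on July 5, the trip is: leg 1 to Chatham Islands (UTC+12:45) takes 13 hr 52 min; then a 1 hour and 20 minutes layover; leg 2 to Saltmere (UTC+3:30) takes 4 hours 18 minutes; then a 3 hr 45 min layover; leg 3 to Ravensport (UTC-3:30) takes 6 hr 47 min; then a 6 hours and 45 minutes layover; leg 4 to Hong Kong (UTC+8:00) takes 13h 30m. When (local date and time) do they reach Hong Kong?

Convert departure to UTC: 6:15 PM − 9:00 = 9:15 AM UTC on Jul 5.
Add 13 hours 52 minutes leg 1 → 11:07 PM UTC.
Add 1 hour and 20 minutes layover in Chatham Islands → 12:27 AM UTC (Jul 6).
Add 4 hours and 18 minutes leg 2 → 4:45 AM UTC.
Add 3 hours and 45 minutes layover in Saltmere → 8:30 AM UTC.
Add 6 hours 47 minutes leg 3 → 3:17 PM UTC.
Add 6 hours and 45 minutes layover in Ravensport → 10:02 PM UTC.
Add 13 hours 30 minutes leg 4 → 11:32 AM UTC (Jul 7).
Hong Kong is UTC+8:00, so local arrival = 11:32 AM + 8:00 = 7:32 PM on Jul 7.

7:32 PM on Jul 7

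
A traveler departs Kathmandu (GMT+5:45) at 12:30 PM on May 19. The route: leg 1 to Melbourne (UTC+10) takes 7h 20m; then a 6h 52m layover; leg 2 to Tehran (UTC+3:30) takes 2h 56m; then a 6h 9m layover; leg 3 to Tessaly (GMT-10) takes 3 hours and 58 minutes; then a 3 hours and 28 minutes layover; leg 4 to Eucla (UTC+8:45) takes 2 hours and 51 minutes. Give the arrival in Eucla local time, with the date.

Convert departure to UTC: 12:30 PM − 5:45 = 6:45 AM UTC on May 19.
Add 7 hours 20 minutes leg 1 → 2:05 PM UTC.
Add 6 hours and 52 minutes layover in Melbourne → 8:57 PM UTC.
Add 2 hours and 56 minutes leg 2 → 11:53 PM UTC.
Add 6 hours 9 minutes layover in Tehran → 6:02 AM UTC (May 20).
Add 3 hours and 58 minutes leg 3 → 10:00 AM UTC.
Add 3 hours 28 minutes layover in Tessaly → 1:28 PM UTC.
Add 2 hours and 51 minutes leg 4 → 4:19 PM UTC.
Eucla is UTC+8:45, so local arrival = 4:19 PM + 8:45 = 1:04 AM on May 21.

1:04 AM on May 21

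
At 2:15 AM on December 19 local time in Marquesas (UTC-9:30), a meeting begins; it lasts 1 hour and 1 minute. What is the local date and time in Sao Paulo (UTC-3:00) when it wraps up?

9:46 AM on December 19

Convert start to UTC: 2:15 AM + 9:30 = 11:45 AM UTC on Dec 19.
Add 1 hour and 1 minute duration → 12:46 PM UTC.
Sao Paulo is UTC−3:00, so local end time = 12:46 PM − 3:00 = 9:46 AM on Dec 19.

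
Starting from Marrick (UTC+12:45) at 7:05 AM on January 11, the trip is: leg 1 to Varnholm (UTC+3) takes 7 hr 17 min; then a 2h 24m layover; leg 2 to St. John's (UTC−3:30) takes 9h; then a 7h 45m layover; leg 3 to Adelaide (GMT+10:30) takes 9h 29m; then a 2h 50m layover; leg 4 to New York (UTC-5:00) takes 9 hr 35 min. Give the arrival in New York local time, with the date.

Convert departure to UTC: 7:05 AM − 12:45 = 6:20 PM UTC on Jan 10.
Add 7 hours 17 minutes leg 1 → 1:37 AM UTC (Jan 11).
Add 2 hours and 24 minutes layover in Varnholm → 4:01 AM UTC.
Add 9 hours leg 2 → 1:01 PM UTC.
Add 7 hours 45 minutes layover in St. John's → 8:46 PM UTC.
Add 9 hours and 29 minutes leg 3 → 6:15 AM UTC (Jan 12).
Add 2 hours 50 minutes layover in Adelaide → 9:05 AM UTC.
Add 9 hours 35 minutes leg 4 → 6:40 PM UTC.
New York is UTC−5:00, so local arrival = 6:40 PM − 5:00 = 1:40 PM on Jan 12.

1:40 PM on January 12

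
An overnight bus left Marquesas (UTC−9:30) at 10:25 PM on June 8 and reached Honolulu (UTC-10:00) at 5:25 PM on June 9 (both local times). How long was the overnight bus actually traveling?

19 hours 30 minutes

Departure in UTC: 10:25 PM + 9:30 = 7:55 AM on Jun 9.
Arrival in UTC: 5:25 PM + 10:00 = 3:25 AM on Jun 10.
Elapsed = 3:25 AM − 7:55 AM (+1 day) = 19 hours 30 minutes.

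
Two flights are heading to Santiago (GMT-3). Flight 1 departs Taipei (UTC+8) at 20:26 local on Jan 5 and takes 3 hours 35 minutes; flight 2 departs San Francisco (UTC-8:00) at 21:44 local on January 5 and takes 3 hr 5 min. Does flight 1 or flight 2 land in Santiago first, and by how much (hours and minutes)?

Flight 1 in UTC: 20:26 − 8:00 = 12:26 on Jan 5.
+3 hours 35 minutes → arrive 16:01 UTC on Jan 5.
Flight 2 in UTC: 21:44 + 8:00 = 05:44 on Jan 6.
+3 hours 5 minutes → arrive 08:49 UTC on Jan 6.
Flight 1 lands earlier by 16 hours 48 minutes.

the first, by 16 hours 48 minutes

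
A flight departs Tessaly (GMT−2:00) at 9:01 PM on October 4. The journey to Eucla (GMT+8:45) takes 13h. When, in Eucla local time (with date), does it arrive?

8:46 PM on October 5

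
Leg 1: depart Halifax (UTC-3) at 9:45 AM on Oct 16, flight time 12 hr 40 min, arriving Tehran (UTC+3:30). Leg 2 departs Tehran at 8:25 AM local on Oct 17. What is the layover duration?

3 hours 30 minutes

Convert departure to UTC: 9:45 AM + 3:00 = 12:45 PM UTC on Oct 16.
Add 12 hours 40 minutes flight time → 1:25 AM UTC (Oct 17).
Tehran is UTC+3:30, so local arrival = 1:25 AM + 3:30 = 4:55 AM on Oct 17.
Layover = 8:25 AM − 4:55 AM = 3 hours 30 minutes.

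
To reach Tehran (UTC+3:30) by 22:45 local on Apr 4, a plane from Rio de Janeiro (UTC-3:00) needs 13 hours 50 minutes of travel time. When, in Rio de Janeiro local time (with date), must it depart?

02:25 on April 4

Target arrival in UTC: 22:45 − 3:30 = 19:15 on Apr 4.
Subtract 13 hours 50 minutes → departure 05:25 UTC on Apr 4.
Rio de Janeiro is UTC−3:00: 05:25 − 3:00 = 02:25 on Apr 4.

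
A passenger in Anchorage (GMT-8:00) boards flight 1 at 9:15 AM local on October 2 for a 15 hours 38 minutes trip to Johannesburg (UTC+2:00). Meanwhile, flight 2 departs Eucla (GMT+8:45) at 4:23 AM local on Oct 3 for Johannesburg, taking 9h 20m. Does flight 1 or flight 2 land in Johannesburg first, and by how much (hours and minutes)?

the second, by 3 hours 55 minutes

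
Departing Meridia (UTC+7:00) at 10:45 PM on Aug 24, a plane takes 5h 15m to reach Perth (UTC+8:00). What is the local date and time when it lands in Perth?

Convert departure to UTC: 10:45 PM − 7:00 = 3:45 PM UTC on Aug 24.
Add 5 hours and 15 minutes travel time → 9:00 PM UTC.
Perth is UTC+8:00, so local arrival = 9:00 PM + 8:00 = 5:00 AM on Aug 25.

5:00 AM on August 25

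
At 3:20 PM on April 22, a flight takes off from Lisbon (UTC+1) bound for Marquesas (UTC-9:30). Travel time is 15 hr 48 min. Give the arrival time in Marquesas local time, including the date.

Convert departure to UTC: 3:20 PM − 1:00 = 2:20 PM UTC on Apr 22.
Add 15 hours 48 minutes travel time → 6:08 AM UTC (Apr 23).
Marquesas is UTC−9:30, so local arrival = 6:08 AM − 9:30 = 8:38 PM on Apr 22.

8:38 PM on April 22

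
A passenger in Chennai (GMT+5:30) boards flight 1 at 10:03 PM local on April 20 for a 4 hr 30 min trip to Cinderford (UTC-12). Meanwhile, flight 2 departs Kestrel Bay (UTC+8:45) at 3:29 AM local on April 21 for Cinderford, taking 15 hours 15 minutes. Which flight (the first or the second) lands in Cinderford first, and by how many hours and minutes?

the first, by 12 hours 56 minutes

Flight 1 in UTC: 10:03 PM − 5:30 = 4:33 PM on Apr 20.
+4 hours and 30 minutes → arrive 9:03 PM UTC on Apr 20.
Flight 2 in UTC: 3:29 AM − 8:45 = 6:44 PM on Apr 20.
+15 hours 15 minutes → arrive 9:59 AM UTC on Apr 21.
Flight 1 lands earlier by 12 hours 56 minutes.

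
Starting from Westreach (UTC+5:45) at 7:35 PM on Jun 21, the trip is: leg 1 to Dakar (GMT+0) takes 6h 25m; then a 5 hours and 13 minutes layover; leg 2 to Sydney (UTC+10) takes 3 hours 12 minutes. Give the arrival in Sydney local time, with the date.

2:40 PM on Jun 22

Convert departure to UTC: 7:35 PM − 5:45 = 1:50 PM UTC on Jun 21.
Add 6 hours 25 minutes leg 1 → 8:15 PM UTC.
Add 5 hours and 13 minutes layover in Dakar → 1:28 AM UTC (Jun 22).
Add 3 hours and 12 minutes leg 2 → 4:40 AM UTC.
Sydney is UTC+10:00, so local arrival = 4:40 AM + 10:00 = 2:40 PM on Jun 22.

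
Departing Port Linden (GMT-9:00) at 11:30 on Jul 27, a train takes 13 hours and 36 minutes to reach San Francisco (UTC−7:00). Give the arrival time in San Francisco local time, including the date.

San Francisco is 2:00 ahead of Port Linden.
After 13 hours 36 minutes it is 01:06 (Jul 28) in Port Linden.
Shift by the zone difference: 01:06 + 2:00 = 03:06 on Jul 28 in San Francisco.

03:06 on July 28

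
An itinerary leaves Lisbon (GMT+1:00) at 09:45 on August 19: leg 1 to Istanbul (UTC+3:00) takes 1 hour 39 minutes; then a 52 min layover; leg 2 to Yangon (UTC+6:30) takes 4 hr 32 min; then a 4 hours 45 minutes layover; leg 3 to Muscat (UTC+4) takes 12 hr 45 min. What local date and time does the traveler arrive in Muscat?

13:18 on August 20

Convert departure to UTC: 09:45 − 1:00 = 08:45 UTC on Aug 19.
Add 1 hour 39 minutes leg 1 → 10:24 UTC.
Add 52 minutes layover in Istanbul → 11:16 UTC.
Add 4 hours 32 minutes leg 2 → 15:48 UTC.
Add 4 hours 45 minutes layover in Yangon → 20:33 UTC.
Add 12 hours and 45 minutes leg 3 → 09:18 UTC (Aug 20).
Muscat is UTC+4:00, so local arrival = 09:18 + 4:00 = 13:18 on Aug 20.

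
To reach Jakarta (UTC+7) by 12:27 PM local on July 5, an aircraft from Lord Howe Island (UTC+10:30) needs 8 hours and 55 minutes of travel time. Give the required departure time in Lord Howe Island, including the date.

7:02 AM on Jul 5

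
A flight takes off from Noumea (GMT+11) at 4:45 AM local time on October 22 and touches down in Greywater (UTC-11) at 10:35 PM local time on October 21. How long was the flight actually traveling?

Departure in UTC: 4:45 AM − 11:00 = 5:45 PM on Oct 21.
Arrival in UTC: 10:35 PM + 11:00 = 9:35 AM on Oct 22.
Elapsed = 9:35 AM − 5:45 PM (+1 day) = 15 hours 50 minutes.

15 hours 50 minutes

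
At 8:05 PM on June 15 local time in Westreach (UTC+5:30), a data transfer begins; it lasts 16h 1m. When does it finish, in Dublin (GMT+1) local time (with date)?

7:36 AM on June 16

Dublin is 4:30 behind Westreach.
After 16 hours 1 minute it is 12:06 PM (Jun 16) in Westreach.
Shift by the zone difference: 12:06 PM − 4:30 = 7:36 AM on Jun 16 in Dublin.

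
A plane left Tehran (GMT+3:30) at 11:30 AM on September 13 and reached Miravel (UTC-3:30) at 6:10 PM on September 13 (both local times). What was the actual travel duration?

Miravel is 7:00 behind Tehran.
Clock-face elapsed time (ignoring zones) is 6 hours 40 minutes.
Actual elapsed = 6 hours 40 minutes + 7:00 = 13 hours 40 minutes.

13 hours 40 minutes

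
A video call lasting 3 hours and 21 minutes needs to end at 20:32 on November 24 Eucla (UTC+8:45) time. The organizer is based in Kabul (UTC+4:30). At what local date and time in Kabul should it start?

Target end time in UTC: 20:32 − 8:45 = 11:47 on Nov 24.
Subtract 3 hours and 21 minutes → start 08:26 UTC on Nov 24.
Kabul is UTC+4:30: 08:26 + 4:30 = 12:56 on Nov 24.

12:56 on November 24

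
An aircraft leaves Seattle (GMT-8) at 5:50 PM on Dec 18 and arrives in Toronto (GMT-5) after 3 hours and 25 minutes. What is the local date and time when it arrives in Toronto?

Convert departure to UTC: 5:50 PM + 8:00 = 1:50 AM UTC on Dec 19.
Add 3 hours 25 minutes travel time → 5:15 AM UTC.
Toronto is UTC−5:00, so local arrival = 5:15 AM − 5:00 = 12:15 AM on Dec 19.

12:15 AM on Dec 19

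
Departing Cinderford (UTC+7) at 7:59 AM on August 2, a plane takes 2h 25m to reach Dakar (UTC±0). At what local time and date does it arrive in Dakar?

3:24 AM on August 2

Convert departure to UTC: 7:59 AM − 7:00 = 12:59 AM UTC on Aug 2.
Add 2 hours and 25 minutes travel time → 3:24 AM UTC.
Dakar is UTC+0, so local arrival is the same: 3:24 AM on Aug 2.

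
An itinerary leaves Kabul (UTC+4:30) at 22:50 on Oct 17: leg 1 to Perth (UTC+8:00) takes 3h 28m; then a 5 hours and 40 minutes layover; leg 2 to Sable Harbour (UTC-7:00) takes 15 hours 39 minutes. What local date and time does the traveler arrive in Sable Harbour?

12:07 on October 18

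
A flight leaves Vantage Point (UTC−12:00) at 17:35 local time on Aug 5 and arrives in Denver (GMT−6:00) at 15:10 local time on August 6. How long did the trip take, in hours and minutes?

15 hours 35 minutes

Departure in UTC: 17:35 + 12:00 = 05:35 on Aug 6.
Arrival in UTC: 15:10 + 6:00 = 21:10 on Aug 6.
Elapsed = 21:10 − 05:35 = 15 hours 35 minutes.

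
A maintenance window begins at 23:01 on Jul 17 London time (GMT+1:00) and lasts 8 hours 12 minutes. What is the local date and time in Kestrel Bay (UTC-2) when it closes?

04:13 on July 18

Convert start to UTC: 23:01 − 1:00 = 22:01 UTC on Jul 17.
Add 8 hours and 12 minutes duration → 06:13 UTC (Jul 18).
Kestrel Bay is UTC−2:00, so local end time = 06:13 − 2:00 = 04:13 on Jul 18.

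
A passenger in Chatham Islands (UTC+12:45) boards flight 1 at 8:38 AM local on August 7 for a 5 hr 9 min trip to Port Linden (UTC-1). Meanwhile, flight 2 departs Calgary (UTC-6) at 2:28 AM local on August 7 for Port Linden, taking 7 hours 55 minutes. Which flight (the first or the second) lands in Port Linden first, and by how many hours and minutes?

the first, by 15 hours 21 minutes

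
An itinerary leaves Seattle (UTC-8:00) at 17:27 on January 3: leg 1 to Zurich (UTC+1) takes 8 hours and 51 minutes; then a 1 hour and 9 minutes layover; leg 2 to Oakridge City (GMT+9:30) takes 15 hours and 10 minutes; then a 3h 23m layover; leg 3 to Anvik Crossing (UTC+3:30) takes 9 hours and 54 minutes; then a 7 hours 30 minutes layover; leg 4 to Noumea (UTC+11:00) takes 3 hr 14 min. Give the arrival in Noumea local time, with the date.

13:38 on January 6

Convert departure to UTC: 17:27 + 8:00 = 01:27 UTC on Jan 4.
Add 8 hours 51 minutes leg 1 → 10:18 UTC.
Add 1 hour 9 minutes layover in Zurich → 11:27 UTC.
Add 15 hours 10 minutes leg 2 → 02:37 UTC (Jan 5).
Add 3 hours and 23 minutes layover in Oakridge City → 06:00 UTC.
Add 9 hours 54 minutes leg 3 → 15:54 UTC.
Add 7 hours 30 minutes layover in Anvik Crossing → 23:24 UTC.
Add 3 hours 14 minutes leg 4 → 02:38 UTC (Jan 6).
Noumea is UTC+11:00, so local arrival = 02:38 + 11:00 = 13:38 on Jan 6.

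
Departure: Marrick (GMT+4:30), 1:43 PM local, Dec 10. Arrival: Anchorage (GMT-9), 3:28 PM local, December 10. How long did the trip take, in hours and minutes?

15 hours 15 minutes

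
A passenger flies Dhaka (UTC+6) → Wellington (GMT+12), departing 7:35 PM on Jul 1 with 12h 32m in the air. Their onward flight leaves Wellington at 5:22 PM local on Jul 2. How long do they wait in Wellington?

Convert departure to UTC: 7:35 PM − 6:00 = 1:35 PM UTC on Jul 1.
Add 12 hours and 32 minutes flight time → 2:07 AM UTC (Jul 2).
Wellington is UTC+12:00, so local arrival = 2:07 AM + 12:00 = 2:07 PM on Jul 2.
Layover = 5:22 PM − 2:07 PM = 3 hours 15 minutes.

3 hours 15 minutes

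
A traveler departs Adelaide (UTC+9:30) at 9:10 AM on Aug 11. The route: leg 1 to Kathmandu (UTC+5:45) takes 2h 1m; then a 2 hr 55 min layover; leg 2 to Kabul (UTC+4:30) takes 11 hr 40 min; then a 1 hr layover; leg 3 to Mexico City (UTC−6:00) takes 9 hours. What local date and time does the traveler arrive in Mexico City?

Convert departure to UTC: 9:10 AM − 9:30 = 11:40 PM UTC on Aug 10.
Add 2 hours 1 minute leg 1 → 1:41 AM UTC (Aug 11).
Add 2 hours and 55 minutes layover in Kathmandu → 4:36 AM UTC.
Add 11 hours 40 minutes leg 2 → 4:16 PM UTC.
Add 1 hour layover in Kabul → 5:16 PM UTC.
Add 9 hours leg 3 → 2:16 AM UTC (Aug 12).
Mexico City is UTC−6:00, so local arrival = 2:16 AM − 6:00 = 8:16 PM on Aug 11.

8:16 PM on August 11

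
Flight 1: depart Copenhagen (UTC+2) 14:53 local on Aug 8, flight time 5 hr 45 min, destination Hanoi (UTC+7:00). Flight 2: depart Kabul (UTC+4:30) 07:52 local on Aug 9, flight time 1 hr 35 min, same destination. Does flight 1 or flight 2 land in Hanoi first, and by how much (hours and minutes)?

Flight 1 in UTC: 14:53 − 2:00 = 12:53 on Aug 8.
+5 hours and 45 minutes → arrive 18:38 UTC on Aug 8.
Flight 2 in UTC: 07:52 − 4:30 = 03:22 on Aug 9.
+1 hour 35 minutes → arrive 04:57 UTC on Aug 9.
Flight 1 lands earlier by 10 hours 19 minutes.

the first, by 10 hours 19 minutes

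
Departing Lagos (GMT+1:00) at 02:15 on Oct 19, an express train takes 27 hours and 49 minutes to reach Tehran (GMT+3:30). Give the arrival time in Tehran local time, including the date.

08:34 on October 20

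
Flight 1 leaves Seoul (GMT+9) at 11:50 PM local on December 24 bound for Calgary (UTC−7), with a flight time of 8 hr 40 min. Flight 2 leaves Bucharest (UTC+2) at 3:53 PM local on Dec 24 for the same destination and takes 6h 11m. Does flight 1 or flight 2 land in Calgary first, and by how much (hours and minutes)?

Flight 1 in UTC: 11:50 PM − 9:00 = 2:50 PM on Dec 24.
+8 hours and 40 minutes → arrive 11:30 PM UTC on Dec 24.
Flight 2 in UTC: 3:53 PM − 2:00 = 1:53 PM on Dec 24.
+6 hours 11 minutes → arrive 8:04 PM UTC on Dec 24.
Flight 2 lands earlier by 3 hours 26 minutes.

the second, by 3 hours 26 minutes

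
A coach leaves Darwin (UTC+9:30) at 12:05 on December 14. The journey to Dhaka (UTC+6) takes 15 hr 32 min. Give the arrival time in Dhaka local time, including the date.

Dhaka is 3:30 behind Darwin.
After 15 hours 32 minutes it is 03:37 (Dec 15) in Darwin.
Shift by the zone difference: 03:37 − 3:30 = 00:07 on Dec 15 in Dhaka.

00:07 on December 15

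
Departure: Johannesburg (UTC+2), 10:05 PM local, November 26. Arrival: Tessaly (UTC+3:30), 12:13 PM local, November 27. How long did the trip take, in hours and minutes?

Departure in UTC: 10:05 PM − 2:00 = 8:05 PM on Nov 26.
Arrival in UTC: 12:13 PM − 3:30 = 8:43 AM on Nov 27.
Elapsed = 8:43 AM − 8:05 PM (+1 day) = 12 hours 38 minutes.

12 hours 38 minutes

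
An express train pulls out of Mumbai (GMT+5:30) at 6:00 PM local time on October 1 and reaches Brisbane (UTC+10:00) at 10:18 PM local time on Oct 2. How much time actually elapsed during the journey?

Departure in UTC: 6:00 PM − 5:30 = 12:30 PM on Oct 1.
Arrival in UTC: 10:18 PM − 10:00 = 12:18 PM on Oct 2.
Elapsed = 12:18 PM − 12:30 PM (+1 day) = 23 hours 48 minutes.

23 hours 48 minutes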